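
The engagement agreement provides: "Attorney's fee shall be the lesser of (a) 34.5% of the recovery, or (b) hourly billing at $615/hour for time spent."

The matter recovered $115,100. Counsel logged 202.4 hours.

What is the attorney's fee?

$39,709.50

(a) 34.5% of $115,100 = $39,709.50
(b) 202.4 × $615 = $124,476.00
The lesser is (a): $39,709.50.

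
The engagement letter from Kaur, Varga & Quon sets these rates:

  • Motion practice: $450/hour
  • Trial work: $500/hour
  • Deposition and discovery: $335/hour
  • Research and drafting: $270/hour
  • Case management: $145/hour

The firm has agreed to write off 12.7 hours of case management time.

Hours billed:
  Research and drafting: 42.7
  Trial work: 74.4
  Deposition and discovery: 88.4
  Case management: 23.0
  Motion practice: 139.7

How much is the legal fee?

Motion practice: 139.7 × $450 = $62,865.00
Trial work: 74.4 × $500 = $37,200.00
Deposition and discovery: 88.4 × $335 = $29,614.00
Research and drafting: 42.7 × $270 = $11,529.00
Case management: 23.0 × $145 = $3,335.00
Subtotal: $144,543.00
Write-off: 12.7 × $145 = $1,841.50
Total: $144,543.00 − $1,841.50 = $142,701.50

$142,701.50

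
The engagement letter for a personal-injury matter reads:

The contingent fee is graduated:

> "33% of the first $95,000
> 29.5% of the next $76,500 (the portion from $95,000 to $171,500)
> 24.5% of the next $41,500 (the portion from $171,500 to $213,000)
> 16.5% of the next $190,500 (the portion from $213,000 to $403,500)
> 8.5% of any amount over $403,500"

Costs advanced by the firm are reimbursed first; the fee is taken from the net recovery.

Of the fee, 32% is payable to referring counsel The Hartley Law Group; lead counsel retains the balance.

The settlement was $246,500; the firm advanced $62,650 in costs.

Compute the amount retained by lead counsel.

Fee base (net of costs): $246,500 − $62,650 = $183,850
First $95,000 at 33% = $31,350.00
Next $76,500 at 29.5% = $22,567.50
Remaining $12,350 at 24.5% = $3,025.75
Fee: $31,350.00 + $22,567.50 + $3,025.75 = $56,943.25
Referral share: 32% of $56,943.25 = $18,221.84; lead counsel retains $56,943.25 − $18,221.84 = $38,721.41.

$38,721.41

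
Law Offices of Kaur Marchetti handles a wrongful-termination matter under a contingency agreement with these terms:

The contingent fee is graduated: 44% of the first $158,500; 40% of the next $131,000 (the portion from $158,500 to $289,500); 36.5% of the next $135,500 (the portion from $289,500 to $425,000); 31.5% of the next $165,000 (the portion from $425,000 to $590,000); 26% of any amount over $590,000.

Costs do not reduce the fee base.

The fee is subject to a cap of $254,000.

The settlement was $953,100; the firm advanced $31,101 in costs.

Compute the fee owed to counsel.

Fee base is the gross recovery, $953,100; costs are reimbursed separately.
First $158,500 at 44% = $69,740.00
Next $131,000 at 40% = $52,400.00
Next $135,500 at 36.5% = $49,457.50
Next $165,000 at 31.5% = $51,975.00
Remaining $363,100 at 26% = $94,406.00
Fee: $69,740.00 + $52,400.00 + $49,457.50 + $51,975.00 + $94,406.00 = $317,978.50
$317,978.50 exceeds the $254,000 cap, so the fee is capped at $254,000.00.

$254,000.00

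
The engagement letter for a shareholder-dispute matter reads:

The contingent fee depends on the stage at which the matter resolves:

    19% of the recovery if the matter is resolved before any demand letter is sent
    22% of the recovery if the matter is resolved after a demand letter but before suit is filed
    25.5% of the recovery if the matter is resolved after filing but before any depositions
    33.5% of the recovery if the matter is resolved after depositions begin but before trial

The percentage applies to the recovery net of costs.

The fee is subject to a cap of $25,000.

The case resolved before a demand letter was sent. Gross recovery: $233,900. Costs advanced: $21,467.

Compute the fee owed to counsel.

Fee base (net of costs): $233,900 − $21,467 = $212,433
The matter resolved before a demand letter was sent, so the 19% rate applies.
$212,433 × 19% = $40,362.27
$40,362.27 exceeds the $25,000 cap, so the fee is capped at $25,000.00.

$25,000.00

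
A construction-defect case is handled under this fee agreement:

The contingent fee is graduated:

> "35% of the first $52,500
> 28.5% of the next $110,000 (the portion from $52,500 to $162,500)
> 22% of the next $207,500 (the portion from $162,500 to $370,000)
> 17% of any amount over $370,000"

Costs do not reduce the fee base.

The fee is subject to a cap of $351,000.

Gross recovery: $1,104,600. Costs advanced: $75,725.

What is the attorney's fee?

Fee base is the gross recovery, $1,104,600; costs are reimbursed separately.
First $52,500 at 35% = $18,375.00
Next $110,000 at 28.5% = $31,350.00
Next $207,500 at 22% = $45,650.00
Remaining $734,600 at 17% = $124,882.00
Fee: $18,375.00 + $31,350.00 + $45,650.00 + $124,882.00 = $220,257.00
$220,257.00 is under the $351,000 cap.

$220,257.00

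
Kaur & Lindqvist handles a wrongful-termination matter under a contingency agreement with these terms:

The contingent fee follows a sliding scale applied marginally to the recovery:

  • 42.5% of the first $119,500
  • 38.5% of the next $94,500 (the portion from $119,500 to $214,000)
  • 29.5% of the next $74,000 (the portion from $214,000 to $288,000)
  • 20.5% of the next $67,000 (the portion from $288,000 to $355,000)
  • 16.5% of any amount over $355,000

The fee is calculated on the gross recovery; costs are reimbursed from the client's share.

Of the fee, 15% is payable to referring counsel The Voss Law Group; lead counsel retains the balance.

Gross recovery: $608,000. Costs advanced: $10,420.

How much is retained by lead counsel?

$139,808.00

Fee base is the gross recovery, $608,000; costs are reimbursed separately.
First $119,500 at 42.5% = $50,787.50
Next $94,500 at 38.5% = $36,382.50
Next $74,000 at 29.5% = $21,830.00
Next $67,000 at 20.5% = $13,735.00
Remaining $253,000 at 16.5% = $41,745.00
Fee: $50,787.50 + $36,382.50 + $21,830.00 + $13,735.00 + $41,745.00 = $164,480.00
Referral share: 15% of $164,480.00 = $24,672.00; lead counsel retains $164,480.00 − $24,672.00 = $139,808.00.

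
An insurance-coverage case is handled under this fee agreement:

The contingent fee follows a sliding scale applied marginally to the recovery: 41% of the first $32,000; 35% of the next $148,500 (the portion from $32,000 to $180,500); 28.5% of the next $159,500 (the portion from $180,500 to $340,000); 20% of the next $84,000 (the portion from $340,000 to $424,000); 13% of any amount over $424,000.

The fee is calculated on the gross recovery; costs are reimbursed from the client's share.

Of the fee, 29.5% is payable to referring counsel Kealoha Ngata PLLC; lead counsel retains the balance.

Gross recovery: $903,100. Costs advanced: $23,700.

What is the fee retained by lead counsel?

Fee base is the gross recovery, $903,100; costs are reimbursed separately.
First $32,000 at 41% = $13,120.00
Next $148,500 at 35% = $51,975.00
Next $159,500 at 28.5% = $45,457.50
Next $84,000 at 20% = $16,800.00
Remaining $479,100 at 13% = $62,283.00
Fee: $13,120.00 + $51,975.00 + $45,457.50 + $16,800.00 + $62,283.00 = $189,635.50
Referral share: 29.5% of $189,635.50 = $55,942.47; lead counsel retains $189,635.50 − $55,942.47 = $133,693.03.

$133,693.03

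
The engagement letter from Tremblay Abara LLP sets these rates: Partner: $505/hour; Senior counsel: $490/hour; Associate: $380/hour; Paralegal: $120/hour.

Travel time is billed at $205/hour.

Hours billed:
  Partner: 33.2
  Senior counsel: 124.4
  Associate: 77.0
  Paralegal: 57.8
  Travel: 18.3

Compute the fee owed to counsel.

Partner: 33.2 × $505 = $16,766.00
Senior counsel: 124.4 × $490 = $60,956.00
Associate: 77.0 × $380 = $29,260.00
Paralegal: 57.8 × $120 = $6,936.00
Subtotal: $16,766.00 + $60,956.00 + $29,260.00 + $6,936.00 = $113,918.00
Travel: 18.3 × $205 = $3,751.50
Total: $113,918.00 + $3,751.50 = $117,669.50

$117,669.50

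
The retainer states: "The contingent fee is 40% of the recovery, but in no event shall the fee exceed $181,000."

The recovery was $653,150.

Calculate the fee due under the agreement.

$181,000.00

40% of $653,150 = $261,260.00
That exceeds the $181,000 cap, so the fee is capped at $181,000.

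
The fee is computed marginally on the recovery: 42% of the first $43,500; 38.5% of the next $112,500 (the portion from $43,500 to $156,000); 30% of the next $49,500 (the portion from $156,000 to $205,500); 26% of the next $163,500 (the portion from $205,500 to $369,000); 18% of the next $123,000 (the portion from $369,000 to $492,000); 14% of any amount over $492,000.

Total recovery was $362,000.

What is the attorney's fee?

First $43,500 at 42% = $18,270.00
Next $112,500 at 38.5% = $43,312.50
Next $49,500 at 30% = $14,850.00
Remaining $156,500 at 26% = $40,690.00
Fee: $18,270.00 + $43,312.50 + $14,850.00 + $40,690.00 = $117,122.50

$117,122.50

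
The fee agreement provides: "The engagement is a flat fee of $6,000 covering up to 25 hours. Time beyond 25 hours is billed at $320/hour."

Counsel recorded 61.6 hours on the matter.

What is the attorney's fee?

Flat fee: $6,000.00
Excess hours: 61.6 − 25 = 36.6
Overrun: 36.6 × $320 = $11,712.00
Total: $6,000.00 + $11,712.00 = $17,712.00

$17,712.00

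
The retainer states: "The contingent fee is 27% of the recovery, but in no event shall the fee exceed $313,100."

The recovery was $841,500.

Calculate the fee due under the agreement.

$227,205.00

27% of $841,500 = $227,205.00
That is under the $313,100 cap.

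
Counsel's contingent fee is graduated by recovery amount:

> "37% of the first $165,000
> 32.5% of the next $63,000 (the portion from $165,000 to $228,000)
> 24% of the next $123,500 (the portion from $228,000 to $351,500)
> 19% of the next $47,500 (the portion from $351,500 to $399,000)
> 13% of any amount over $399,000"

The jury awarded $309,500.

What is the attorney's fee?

$101,085.00

First $165,000 at 37% = $61,050.00
Next $63,000 at 32.5% = $20,475.00
Remaining $81,500 at 24% = $19,560.00
Fee: $61,050.00 + $20,475.00 + $19,560.00 = $101,085.00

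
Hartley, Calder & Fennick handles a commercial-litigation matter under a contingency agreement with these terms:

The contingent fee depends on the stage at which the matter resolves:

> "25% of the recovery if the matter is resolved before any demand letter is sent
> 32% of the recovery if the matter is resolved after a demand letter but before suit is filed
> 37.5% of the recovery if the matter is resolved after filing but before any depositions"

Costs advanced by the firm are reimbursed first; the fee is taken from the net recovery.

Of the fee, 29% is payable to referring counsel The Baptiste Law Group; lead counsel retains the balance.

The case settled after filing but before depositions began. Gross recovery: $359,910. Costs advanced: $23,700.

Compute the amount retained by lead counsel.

Fee base (net of costs): $359,910 − $23,700 = $336,210
The matter settled after filing but before depositions began, so the 37.5% rate applies.
$336,210 × 37.5% = $126,078.75
Referral share: 29% of $126,078.75 = $36,562.84; lead counsel retains $126,078.75 − $36,562.84 = $89,515.91.

$89,515.91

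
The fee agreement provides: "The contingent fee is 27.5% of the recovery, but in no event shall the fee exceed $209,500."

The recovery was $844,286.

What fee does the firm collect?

$209,500.00

27.5% of $844,286 = $232,178.65
That exceeds the $209,500 cap, so the fee is capped at $209,500.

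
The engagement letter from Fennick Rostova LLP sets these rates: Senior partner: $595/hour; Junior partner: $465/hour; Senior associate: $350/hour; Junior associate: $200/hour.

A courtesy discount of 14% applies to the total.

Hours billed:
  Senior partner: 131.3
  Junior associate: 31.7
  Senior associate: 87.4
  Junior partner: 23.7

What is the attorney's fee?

$108,423.64

Senior partner: 131.3 × $595 = $78,123.50
Junior partner: 23.7 × $465 = $11,020.50
Senior associate: 87.4 × $350 = $30,590.00
Junior associate: 31.7 × $200 = $6,340.00
Subtotal: $126,074.00
Less 14% discount: −$17,650.36
Total: $126,074.00 − $17,650.36 = $108,423.64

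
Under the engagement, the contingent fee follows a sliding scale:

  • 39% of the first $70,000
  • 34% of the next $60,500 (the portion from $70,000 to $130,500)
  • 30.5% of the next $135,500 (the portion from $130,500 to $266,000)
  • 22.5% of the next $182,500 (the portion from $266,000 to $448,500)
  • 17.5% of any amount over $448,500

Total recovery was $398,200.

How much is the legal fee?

First $70,000 at 39% = $27,300.00
Next $60,500 at 34% = $20,570.00
Next $135,500 at 30.5% = $41,327.50
Remaining $132,200 at 22.5% = $29,745.00
Fee: $27,300.00 + $20,570.00 + $41,327.50 + $29,745.00 = $118,942.50

$118,942.50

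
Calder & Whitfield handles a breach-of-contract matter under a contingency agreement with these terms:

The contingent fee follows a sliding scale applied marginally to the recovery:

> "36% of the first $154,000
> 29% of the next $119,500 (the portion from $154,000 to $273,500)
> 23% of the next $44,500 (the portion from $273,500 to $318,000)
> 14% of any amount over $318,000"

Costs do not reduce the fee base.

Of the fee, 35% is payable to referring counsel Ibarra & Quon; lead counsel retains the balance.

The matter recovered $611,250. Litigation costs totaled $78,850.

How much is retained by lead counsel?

$91,900.25

Fee base is the gross recovery, $611,250; costs are reimbursed separately.
First $154,000 at 36% = $55,440.00
Next $119,500 at 29% = $34,655.00
Next $44,500 at 23% = $10,235.00
Remaining $293,250 at 14% = $41,055.00
Fee: $55,440.00 + $34,655.00 + $10,235.00 + $41,055.00 = $141,385.00
Referral share: 35% of $141,385.00 = $49,484.75; lead counsel retains $141,385.00 − $49,484.75 = $91,900.25.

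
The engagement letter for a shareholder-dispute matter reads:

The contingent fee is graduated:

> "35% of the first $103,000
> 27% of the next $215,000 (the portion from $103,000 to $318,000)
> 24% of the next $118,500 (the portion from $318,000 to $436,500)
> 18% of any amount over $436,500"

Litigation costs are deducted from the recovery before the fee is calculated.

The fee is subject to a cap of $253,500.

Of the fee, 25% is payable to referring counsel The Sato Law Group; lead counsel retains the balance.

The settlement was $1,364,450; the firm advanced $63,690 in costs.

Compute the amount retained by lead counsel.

$190,125.00

Fee base (net of costs): $1,364,450 − $63,690 = $1,300,760
First $103,000 at 35% = $36,050.00
Next $215,000 at 27% = $58,050.00
Next $118,500 at 24% = $28,440.00
Remaining $864,260 at 18% = $155,566.80
Fee: $36,050.00 + $58,050.00 + $28,440.00 + $155,566.80 = $278,106.80
$278,106.80 exceeds the $253,500 cap, so the fee is capped at $253,500.00.
Referral share: 25% of $253,500.00 = $63,375.00; lead counsel retains $253,500.00 − $63,375.00 = $190,125.00.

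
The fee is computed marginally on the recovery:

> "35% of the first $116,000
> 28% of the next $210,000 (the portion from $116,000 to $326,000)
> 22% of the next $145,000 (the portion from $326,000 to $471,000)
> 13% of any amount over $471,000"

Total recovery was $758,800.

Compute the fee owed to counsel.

First $116,000 at 35% = $40,600.00
Next $210,000 at 28% = $58,800.00
Next $145,000 at 22% = $31,900.00
Remaining $287,800 at 13% = $37,414.00
Fee: $40,600.00 + $58,800.00 + $31,900.00 + $37,414.00 = $168,714.00

$168,714.00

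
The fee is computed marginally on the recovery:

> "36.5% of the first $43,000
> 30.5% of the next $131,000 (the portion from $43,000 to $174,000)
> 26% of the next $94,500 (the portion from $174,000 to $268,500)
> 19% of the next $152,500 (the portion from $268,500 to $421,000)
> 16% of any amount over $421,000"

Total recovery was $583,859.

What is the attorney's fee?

$135,252.44

First $43,000 at 36.5% = $15,695.00
Next $131,000 at 30.5% = $39,955.00
Next $94,500 at 26% = $24,570.00
Next $152,500 at 19% = $28,975.00
Remaining $162,859 at 16% = $26,057.44
Fee: $15,695.00 + $39,955.00 + $24,570.00 + $28,975.00 + $26,057.44 = $135,252.44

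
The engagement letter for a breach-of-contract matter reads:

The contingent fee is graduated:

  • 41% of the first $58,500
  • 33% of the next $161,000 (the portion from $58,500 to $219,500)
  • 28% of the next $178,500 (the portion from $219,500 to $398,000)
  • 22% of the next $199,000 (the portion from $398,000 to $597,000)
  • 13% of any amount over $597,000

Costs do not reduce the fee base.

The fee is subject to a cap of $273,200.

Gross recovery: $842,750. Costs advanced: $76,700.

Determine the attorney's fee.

Fee base is the gross recovery, $842,750; costs are reimbursed separately.
First $58,500 at 41% = $23,985.00
Next $161,000 at 33% = $53,130.00
Next $178,500 at 28% = $49,980.00
Next $199,000 at 22% = $43,780.00
Remaining $245,750 at 13% = $31,947.50
Fee: $23,985.00 + $53,130.00 + $49,980.00 + $43,780.00 + $31,947.50 = $202,822.50
$202,822.50 is under the $273,200 cap.

$202,822.50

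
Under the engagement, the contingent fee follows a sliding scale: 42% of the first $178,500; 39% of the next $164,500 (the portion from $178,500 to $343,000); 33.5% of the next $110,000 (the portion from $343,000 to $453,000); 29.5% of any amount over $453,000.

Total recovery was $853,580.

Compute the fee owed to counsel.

First $178,500 at 42% = $74,970.00
Next $164,500 at 39% = $64,155.00
Next $110,000 at 33.5% = $36,850.00
Remaining $400,580 at 29.5% = $118,171.10
Fee: $74,970.00 + $64,155.00 + $36,850.00 + $118,171.10 = $294,146.10

$294,146.10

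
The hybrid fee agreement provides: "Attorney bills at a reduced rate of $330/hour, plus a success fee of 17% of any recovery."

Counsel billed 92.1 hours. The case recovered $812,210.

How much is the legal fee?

$168,468.70

Hourly: 92.1 × $330 = $30,393.00
Success fee: 17% of $812,210 = $138,075.70
Total: $30,393.00 + $138,075.70 = $168,468.70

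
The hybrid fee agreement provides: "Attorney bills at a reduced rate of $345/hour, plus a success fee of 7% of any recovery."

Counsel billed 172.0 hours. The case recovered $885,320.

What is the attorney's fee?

$121,312.40

Hourly: 172.0 × $345 = $59,340.00
Success fee: 7% of $885,320 = $61,972.40
Total: $59,340.00 + $61,972.40 = $121,312.40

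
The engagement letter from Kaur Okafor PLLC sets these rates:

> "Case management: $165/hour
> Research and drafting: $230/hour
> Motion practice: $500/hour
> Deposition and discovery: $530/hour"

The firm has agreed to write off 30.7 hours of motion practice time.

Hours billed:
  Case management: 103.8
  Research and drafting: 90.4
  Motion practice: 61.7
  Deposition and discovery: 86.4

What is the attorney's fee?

$99,211.00

Case management: 103.8 × $165 = $17,127.00
Research and drafting: 90.4 × $230 = $20,792.00
Motion practice: 61.7 × $500 = $30,850.00
Deposition and discovery: 86.4 × $530 = $45,792.00
Subtotal: $114,561.00
Write-off: 30.7 × $500 = $15,350.00
Total: $114,561.00 − $15,350.00 = $99,211.00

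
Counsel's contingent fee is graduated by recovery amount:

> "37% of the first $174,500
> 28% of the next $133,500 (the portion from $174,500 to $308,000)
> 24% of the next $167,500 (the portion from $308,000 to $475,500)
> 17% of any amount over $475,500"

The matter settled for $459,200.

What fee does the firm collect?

First $174,500 at 37% = $64,565.00
Next $133,500 at 28% = $37,380.00
Remaining $151,200 at 24% = $36,288.00
Fee: $64,565.00 + $37,380.00 + $36,288.00 = $138,233.00

$138,233.00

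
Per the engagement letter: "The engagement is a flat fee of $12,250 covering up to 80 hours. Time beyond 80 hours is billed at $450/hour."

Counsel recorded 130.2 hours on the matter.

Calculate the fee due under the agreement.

Flat fee: $12,250.00
Excess hours: 130.2 − 80 = 50.2
Overrun: 50.2 × $450 = $22,590.00
Total: $12,250.00 + $22,590.00 = $34,840.00

$34,840.00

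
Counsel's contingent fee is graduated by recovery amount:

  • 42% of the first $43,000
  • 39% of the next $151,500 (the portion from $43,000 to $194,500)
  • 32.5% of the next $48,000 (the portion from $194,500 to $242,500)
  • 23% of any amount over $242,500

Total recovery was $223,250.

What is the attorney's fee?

$86,488.75

First $43,000 at 42% = $18,060.00
Next $151,500 at 39% = $59,085.00
Remaining $28,750 at 32.5% = $9,343.75
Fee: $18,060.00 + $59,085.00 + $9,343.75 = $86,488.75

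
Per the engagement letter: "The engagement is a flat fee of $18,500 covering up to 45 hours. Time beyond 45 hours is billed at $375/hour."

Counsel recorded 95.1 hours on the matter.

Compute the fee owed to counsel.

$37,287.50

Flat fee: $18,500.00
Excess hours: 95.1 − 45 = 50.1
Overrun: 50.1 × $375 = $18,787.50
Total: $18,500.00 + $18,787.50 = $37,287.50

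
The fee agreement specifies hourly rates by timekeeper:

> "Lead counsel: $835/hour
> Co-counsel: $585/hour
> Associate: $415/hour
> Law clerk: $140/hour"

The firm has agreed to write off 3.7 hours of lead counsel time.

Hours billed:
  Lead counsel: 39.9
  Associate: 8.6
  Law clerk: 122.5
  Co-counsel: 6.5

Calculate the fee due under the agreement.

$54,748.50

Lead counsel: 39.9 × $835 = $33,316.50
Co-counsel: 6.5 × $585 = $3,802.50
Associate: 8.6 × $415 = $3,569.00
Law clerk: 122.5 × $140 = $17,150.00
Subtotal: $57,838.00
Write-off: 3.7 × $835 = $3,089.50
Total: $57,838.00 − $3,089.50 = $54,748.50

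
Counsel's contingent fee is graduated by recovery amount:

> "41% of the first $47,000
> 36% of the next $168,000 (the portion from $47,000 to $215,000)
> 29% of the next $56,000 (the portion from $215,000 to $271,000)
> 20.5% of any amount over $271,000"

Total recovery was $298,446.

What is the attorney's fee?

$101,616.43

First $47,000 at 41% = $19,270.00
Next $168,000 at 36% = $60,480.00
Next $56,000 at 29% = $16,240.00
Remaining $27,446 at 20.5% = $5,626.43
Fee: $19,270.00 + $60,480.00 + $16,240.00 + $5,626.43 = $101,616.43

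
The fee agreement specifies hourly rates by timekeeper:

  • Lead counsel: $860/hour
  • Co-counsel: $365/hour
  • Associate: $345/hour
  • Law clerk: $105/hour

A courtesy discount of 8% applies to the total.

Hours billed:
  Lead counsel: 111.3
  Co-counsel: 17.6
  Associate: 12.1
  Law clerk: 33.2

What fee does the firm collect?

$101,018.30

Lead counsel: 111.3 × $860 = $95,718.00
Co-counsel: 17.6 × $365 = $6,424.00
Associate: 12.1 × $345 = $4,174.50
Law clerk: 33.2 × $105 = $3,486.00
Subtotal: $109,802.50
Less 8% discount: −$8,784.20
Total: $109,802.50 − $8,784.20 = $101,018.30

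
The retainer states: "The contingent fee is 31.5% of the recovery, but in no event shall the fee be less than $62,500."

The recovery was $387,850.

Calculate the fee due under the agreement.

$122,172.75

31.5% of $387,850 = $122,172.75
That exceeds the $62,500 minimum.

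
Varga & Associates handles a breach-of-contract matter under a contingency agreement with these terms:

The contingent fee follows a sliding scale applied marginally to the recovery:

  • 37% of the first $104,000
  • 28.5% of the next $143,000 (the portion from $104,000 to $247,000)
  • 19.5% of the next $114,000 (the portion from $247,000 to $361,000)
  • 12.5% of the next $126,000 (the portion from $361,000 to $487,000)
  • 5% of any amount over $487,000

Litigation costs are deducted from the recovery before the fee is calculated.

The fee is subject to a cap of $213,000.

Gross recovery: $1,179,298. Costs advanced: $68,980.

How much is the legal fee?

Fee base (net of costs): $1,179,298 − $68,980 = $1,110,318
First $104,000 at 37% = $38,480.00
Next $143,000 at 28.5% = $40,755.00
Next $114,000 at 19.5% = $22,230.00
Next $126,000 at 12.5% = $15,750.00
Remaining $623,318 at 5% = $31,165.90
Fee: $38,480.00 + $40,755.00 + $22,230.00 + $15,750.00 + $31,165.90 = $148,380.90
$148,380.90 is under the $213,000 cap.

$148,380.90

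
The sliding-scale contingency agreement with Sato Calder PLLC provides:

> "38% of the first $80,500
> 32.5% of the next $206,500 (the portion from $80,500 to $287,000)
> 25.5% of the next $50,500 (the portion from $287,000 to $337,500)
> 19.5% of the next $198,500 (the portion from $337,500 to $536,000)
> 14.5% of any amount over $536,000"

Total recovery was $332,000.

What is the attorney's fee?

$109,177.50

First $80,500 at 38% = $30,590.00
Next $206,500 at 32.5% = $67,112.50
Remaining $45,000 at 25.5% = $11,475.00
Fee: $30,590.00 + $67,112.50 + $11,475.00 = $109,177.50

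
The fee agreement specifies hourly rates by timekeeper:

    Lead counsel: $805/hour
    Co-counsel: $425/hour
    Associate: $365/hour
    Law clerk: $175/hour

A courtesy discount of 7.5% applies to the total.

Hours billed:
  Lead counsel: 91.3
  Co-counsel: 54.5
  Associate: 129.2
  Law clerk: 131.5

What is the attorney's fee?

Lead counsel: 91.3 × $805 = $73,496.50
Co-counsel: 54.5 × $425 = $23,162.50
Associate: 129.2 × $365 = $47,158.00
Law clerk: 131.5 × $175 = $23,012.50
Subtotal: $166,829.50
Less 7.5% discount: −$12,512.21
Total: $166,829.50 − $12,512.21 = $154,317.29

$154,317.29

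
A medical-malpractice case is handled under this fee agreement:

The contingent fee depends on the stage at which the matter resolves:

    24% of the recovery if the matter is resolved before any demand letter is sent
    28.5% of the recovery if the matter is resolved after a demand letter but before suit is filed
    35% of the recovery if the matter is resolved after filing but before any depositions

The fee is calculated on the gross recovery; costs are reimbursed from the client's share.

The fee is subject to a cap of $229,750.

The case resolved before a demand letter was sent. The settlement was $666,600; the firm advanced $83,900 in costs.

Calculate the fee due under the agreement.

Fee base is the gross recovery, $666,600; costs are reimbursed separately.
The matter resolved before a demand letter was sent, so the 24% rate applies.
$666,600 × 24% = $159,984.00
$159,984.00 is under the $229,750 cap.

$159,984.00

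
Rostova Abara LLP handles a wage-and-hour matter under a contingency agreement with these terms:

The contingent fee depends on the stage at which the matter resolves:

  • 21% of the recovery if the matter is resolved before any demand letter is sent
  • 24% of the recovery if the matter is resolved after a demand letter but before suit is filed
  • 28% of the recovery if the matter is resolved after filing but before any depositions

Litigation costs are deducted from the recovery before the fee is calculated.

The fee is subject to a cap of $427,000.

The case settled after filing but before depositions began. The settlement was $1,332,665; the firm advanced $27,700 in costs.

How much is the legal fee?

Fee base (net of costs): $1,332,665 − $27,700 = $1,304,965
The matter settled after filing but before depositions began, so the 28% rate applies.
$1,304,965 × 28% = $365,390.20
$365,390.20 is under the $427,000 cap.

$365,390.20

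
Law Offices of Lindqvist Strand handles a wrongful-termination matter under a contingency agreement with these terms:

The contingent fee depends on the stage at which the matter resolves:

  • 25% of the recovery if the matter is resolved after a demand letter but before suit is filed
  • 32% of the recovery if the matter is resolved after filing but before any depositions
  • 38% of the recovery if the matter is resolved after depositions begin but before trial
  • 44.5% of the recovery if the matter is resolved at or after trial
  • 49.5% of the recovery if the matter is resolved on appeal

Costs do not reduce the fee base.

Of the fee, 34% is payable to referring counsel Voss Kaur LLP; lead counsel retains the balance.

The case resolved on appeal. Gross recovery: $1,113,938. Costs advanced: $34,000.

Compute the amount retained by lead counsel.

Fee base is the gross recovery, $1,113,938; costs are reimbursed separately.
The matter resolved on appeal, so the 49.5% rate applies.
$1,113,938 × 49.5% = $551,399.31
Referral share: 34% of $551,399.31 = $187,475.77; lead counsel retains $551,399.31 − $187,475.77 = $363,923.54.

$363,923.54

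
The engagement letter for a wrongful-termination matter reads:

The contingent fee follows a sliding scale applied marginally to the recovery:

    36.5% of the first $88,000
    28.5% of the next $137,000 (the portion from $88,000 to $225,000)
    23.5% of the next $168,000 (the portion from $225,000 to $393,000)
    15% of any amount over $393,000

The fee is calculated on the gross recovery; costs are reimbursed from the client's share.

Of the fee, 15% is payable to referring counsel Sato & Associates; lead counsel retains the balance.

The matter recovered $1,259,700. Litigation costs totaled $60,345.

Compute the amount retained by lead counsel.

$204,552.50

Fee base is the gross recovery, $1,259,700; costs are reimbursed separately.
First $88,000 at 36.5% = $32,120.00
Next $137,000 at 28.5% = $39,045.00
Next $168,000 at 23.5% = $39,480.00
Remaining $866,700 at 15% = $130,005.00
Fee: $32,120.00 + $39,045.00 + $39,480.00 + $130,005.00 = $240,650.00
Referral share: 15% of $240,650.00 = $36,097.50; lead counsel retains $240,650.00 − $36,097.50 = $204,552.50.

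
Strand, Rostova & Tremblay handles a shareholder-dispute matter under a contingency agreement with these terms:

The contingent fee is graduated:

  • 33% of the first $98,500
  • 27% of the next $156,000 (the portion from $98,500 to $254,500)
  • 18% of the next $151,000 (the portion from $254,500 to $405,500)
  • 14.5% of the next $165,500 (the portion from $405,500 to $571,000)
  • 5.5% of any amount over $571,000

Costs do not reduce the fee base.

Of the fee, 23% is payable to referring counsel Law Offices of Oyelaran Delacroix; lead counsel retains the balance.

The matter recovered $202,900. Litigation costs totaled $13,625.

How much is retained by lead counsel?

$46,733.61

Fee base is the gross recovery, $202,900; costs are reimbursed separately.
First $98,500 at 33% = $32,505.00
Remaining $104,400 at 27% = $28,188.00
Fee: $32,505.00 + $28,188.00 = $60,693.00
Referral share: 23% of $60,693.00 = $13,959.39; lead counsel retains $60,693.00 − $13,959.39 = $46,733.61.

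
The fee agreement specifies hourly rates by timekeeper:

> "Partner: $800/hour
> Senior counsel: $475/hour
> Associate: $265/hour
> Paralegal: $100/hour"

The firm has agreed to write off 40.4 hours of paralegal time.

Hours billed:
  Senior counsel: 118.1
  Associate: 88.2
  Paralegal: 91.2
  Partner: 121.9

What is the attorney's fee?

$182,070.50

Partner: 121.9 × $800 = $97,520.00
Senior counsel: 118.1 × $475 = $56,097.50
Associate: 88.2 × $265 = $23,373.00
Paralegal: 91.2 × $100 = $9,120.00
Subtotal: $186,110.50
Write-off: 40.4 × $100 = $4,040.00
Total: $186,110.50 − $4,040.00 = $182,070.50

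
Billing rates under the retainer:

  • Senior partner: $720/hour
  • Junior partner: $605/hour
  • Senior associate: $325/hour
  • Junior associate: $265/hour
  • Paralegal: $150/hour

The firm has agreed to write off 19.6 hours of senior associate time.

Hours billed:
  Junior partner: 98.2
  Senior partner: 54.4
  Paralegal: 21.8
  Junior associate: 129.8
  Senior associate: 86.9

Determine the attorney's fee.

Senior partner: 54.4 × $720 = $39,168.00
Junior partner: 98.2 × $605 = $59,411.00
Senior associate: 86.9 × $325 = $28,242.50
Junior associate: 129.8 × $265 = $34,397.00
Paralegal: 21.8 × $150 = $3,270.00
Subtotal: $164,488.50
Write-off: 19.6 × $325 = $6,370.00
Total: $164,488.50 − $6,370.00 = $158,118.50

$158,118.50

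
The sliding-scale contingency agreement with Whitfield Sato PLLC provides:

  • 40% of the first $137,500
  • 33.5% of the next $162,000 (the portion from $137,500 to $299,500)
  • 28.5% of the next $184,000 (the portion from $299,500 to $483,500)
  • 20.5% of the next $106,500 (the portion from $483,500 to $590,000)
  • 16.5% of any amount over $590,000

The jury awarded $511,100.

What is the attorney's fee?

$167,368.00

First $137,500 at 40% = $55,000.00
Next $162,000 at 33.5% = $54,270.00
Next $184,000 at 28.5% = $52,440.00
Remaining $27,600 at 20.5% = $5,658.00
Fee: $55,000.00 + $54,270.00 + $52,440.00 + $5,658.00 = $167,368.00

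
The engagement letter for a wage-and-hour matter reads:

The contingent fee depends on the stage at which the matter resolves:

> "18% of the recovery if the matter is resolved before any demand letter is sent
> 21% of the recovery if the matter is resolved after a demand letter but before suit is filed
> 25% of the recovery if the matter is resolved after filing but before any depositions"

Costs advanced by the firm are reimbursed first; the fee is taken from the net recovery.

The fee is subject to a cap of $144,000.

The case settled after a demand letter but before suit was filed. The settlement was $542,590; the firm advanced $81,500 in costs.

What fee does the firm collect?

Fee base (net of costs): $542,590 − $81,500 = $461,090
The matter settled after a demand letter but before suit was filed, so the 21% rate applies.
$461,090 × 21% = $96,828.90
$96,828.90 is under the $144,000 cap.

$96,828.90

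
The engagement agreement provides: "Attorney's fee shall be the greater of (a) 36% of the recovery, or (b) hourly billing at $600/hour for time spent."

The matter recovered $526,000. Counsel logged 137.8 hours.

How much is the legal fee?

(a) 36% of $526,000 = $189,360.00
(b) 137.8 × $600 = $82,680.00
The greater is (a): $189,360.00.

$189,360.00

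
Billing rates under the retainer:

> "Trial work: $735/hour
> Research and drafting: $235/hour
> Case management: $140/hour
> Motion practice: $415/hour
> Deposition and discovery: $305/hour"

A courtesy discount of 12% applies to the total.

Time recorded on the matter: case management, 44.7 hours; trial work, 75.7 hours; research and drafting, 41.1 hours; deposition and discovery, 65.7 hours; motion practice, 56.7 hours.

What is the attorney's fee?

$101,310.00

Trial work: 75.7 × $735 = $55,639.50
Research and drafting: 41.1 × $235 = $9,658.50
Case management: 44.7 × $140 = $6,258.00
Motion practice: 56.7 × $415 = $23,530.50
Deposition and discovery: 65.7 × $305 = $20,038.50
Subtotal: $115,125.00
Less 12% discount: −$13,815.00
Total: $115,125.00 − $13,815.00 = $101,310.00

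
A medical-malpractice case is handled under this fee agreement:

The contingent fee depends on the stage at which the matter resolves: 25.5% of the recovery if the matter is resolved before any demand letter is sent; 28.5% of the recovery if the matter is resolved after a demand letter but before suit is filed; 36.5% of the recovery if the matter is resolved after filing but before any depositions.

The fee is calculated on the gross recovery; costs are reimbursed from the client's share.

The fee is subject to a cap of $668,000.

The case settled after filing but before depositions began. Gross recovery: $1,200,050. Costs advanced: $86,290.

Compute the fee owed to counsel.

$438,018.25

Fee base is the gross recovery, $1,200,050; costs are reimbursed separately.
The matter settled after filing but before depositions began, so the 36.5% rate applies.
$1,200,050 × 36.5% = $438,018.25
$438,018.25 is under the $668,000 cap.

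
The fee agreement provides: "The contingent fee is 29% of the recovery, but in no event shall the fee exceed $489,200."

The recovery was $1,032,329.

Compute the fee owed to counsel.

29% of $1,032,329 = $299,375.41
That is under the $489,200 cap.

$299,375.41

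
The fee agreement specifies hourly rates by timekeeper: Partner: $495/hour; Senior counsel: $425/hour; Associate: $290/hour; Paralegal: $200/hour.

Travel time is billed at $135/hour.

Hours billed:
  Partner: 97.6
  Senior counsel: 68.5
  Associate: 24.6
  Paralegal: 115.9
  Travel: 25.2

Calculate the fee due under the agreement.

$111,140.50

Partner: 97.6 × $495 = $48,312.00
Senior counsel: 68.5 × $425 = $29,112.50
Associate: 24.6 × $290 = $7,134.00
Paralegal: 115.9 × $200 = $23,180.00
Subtotal: $48,312.00 + $29,112.50 + $7,134.00 + $23,180.00 = $107,738.50
Travel: 25.2 × $135 = $3,402.00
Total: $107,738.50 + $3,402.00 = $111,140.50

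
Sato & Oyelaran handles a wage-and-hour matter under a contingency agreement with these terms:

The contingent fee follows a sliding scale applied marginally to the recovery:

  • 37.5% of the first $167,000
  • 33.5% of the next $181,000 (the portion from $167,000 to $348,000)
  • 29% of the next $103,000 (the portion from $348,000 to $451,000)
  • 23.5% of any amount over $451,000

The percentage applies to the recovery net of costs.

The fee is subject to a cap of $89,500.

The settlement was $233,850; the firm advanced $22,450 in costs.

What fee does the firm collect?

Fee base (net of costs): $233,850 − $22,450 = $211,400
First $167,000 at 37.5% = $62,625.00
Remaining $44,400 at 33.5% = $14,874.00
Fee: $62,625.00 + $14,874.00 = $77,499.00
$77,499.00 is under the $89,500 cap.

$77,499.00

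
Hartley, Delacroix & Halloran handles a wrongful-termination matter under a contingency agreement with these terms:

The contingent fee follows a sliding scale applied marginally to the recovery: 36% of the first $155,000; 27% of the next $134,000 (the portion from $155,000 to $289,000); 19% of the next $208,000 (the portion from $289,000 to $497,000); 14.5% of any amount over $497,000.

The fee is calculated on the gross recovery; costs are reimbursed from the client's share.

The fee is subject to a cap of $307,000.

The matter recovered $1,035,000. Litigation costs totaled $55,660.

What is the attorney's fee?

Fee base is the gross recovery, $1,035,000; costs are reimbursed separately.
First $155,000 at 36% = $55,800.00
Next $134,000 at 27% = $36,180.00
Next $208,000 at 19% = $39,520.00
Remaining $538,000 at 14.5% = $78,010.00
Fee: $55,800.00 + $36,180.00 + $39,520.00 + $78,010.00 = $209,510.00
$209,510.00 is under the $307,000 cap.

$209,510.00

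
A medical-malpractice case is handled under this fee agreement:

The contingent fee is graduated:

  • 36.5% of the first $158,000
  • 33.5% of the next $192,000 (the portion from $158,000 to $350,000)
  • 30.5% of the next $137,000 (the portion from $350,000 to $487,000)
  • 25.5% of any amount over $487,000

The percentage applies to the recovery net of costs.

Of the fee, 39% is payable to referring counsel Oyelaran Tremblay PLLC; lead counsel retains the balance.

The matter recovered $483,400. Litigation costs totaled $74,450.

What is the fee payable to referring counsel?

Fee base (net of costs): $483,400 − $74,450 = $408,950
First $158,000 at 36.5% = $57,670.00
Next $192,000 at 33.5% = $64,320.00
Remaining $58,950 at 30.5% = $17,979.75
Fee: $57,670.00 + $64,320.00 + $17,979.75 = $139,969.75
Referral share: 39% of $139,969.75 = $54,588.20; lead counsel retains $139,969.75 − $54,588.20 = $85,381.55.

$54,588.20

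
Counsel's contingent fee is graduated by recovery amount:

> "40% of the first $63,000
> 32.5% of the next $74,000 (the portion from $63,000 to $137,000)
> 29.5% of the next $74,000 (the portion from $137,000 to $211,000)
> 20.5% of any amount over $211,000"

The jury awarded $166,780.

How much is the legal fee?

First $63,000 at 40% = $25,200.00
Next $74,000 at 32.5% = $24,050.00
Remaining $29,780 at 29.5% = $8,785.10
Fee: $25,200.00 + $24,050.00 + $8,785.10 = $58,035.10

$58,035.10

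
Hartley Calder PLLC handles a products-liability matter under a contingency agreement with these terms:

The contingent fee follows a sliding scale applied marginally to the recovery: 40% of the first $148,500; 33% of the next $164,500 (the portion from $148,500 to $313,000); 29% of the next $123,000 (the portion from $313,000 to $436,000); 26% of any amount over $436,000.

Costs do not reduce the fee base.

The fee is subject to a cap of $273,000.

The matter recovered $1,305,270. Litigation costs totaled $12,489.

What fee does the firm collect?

Fee base is the gross recovery, $1,305,270; costs are reimbursed separately.
First $148,500 at 40% = $59,400.00
Next $164,500 at 33% = $54,285.00
Next $123,000 at 29% = $35,670.00
Remaining $869,270 at 26% = $226,010.20
Fee: $59,400.00 + $54,285.00 + $35,670.00 + $226,010.20 = $375,365.20
$375,365.20 exceeds the $273,000 cap, so the fee is capped at $273,000.00.

$273,000.00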